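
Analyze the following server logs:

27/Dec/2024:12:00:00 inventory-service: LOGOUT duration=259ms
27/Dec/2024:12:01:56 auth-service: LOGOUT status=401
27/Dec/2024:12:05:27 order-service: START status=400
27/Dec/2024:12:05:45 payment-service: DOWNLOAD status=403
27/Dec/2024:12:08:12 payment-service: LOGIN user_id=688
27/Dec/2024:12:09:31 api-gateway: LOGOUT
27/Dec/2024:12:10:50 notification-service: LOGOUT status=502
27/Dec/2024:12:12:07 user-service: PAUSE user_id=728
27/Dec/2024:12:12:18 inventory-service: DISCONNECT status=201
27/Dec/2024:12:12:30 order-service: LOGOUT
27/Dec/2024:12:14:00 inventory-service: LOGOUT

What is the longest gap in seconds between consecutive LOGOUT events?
455

To find the longest gap:

1. Extract all LOGOUT events in chronological order
2. Calculate time differences between consecutive events
3. Find the maximum difference
4. Longest gap: 455 seconds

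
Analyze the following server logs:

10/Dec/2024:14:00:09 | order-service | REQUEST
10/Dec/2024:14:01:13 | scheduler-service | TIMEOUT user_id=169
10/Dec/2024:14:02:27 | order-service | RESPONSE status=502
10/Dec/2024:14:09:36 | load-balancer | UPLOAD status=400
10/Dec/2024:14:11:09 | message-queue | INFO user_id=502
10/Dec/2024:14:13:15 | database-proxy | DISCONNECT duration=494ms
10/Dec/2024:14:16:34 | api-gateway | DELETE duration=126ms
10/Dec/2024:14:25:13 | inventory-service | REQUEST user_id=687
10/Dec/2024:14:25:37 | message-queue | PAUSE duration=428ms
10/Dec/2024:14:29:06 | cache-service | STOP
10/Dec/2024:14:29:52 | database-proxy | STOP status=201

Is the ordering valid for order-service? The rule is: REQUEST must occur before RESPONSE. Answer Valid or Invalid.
Valid

To validate ordering:

1. Required order: REQUEST → RESPONSE
2. Rule: REQUEST must occur before RESPONSE
3. Check actual order of events for order-service
4. Result: Valid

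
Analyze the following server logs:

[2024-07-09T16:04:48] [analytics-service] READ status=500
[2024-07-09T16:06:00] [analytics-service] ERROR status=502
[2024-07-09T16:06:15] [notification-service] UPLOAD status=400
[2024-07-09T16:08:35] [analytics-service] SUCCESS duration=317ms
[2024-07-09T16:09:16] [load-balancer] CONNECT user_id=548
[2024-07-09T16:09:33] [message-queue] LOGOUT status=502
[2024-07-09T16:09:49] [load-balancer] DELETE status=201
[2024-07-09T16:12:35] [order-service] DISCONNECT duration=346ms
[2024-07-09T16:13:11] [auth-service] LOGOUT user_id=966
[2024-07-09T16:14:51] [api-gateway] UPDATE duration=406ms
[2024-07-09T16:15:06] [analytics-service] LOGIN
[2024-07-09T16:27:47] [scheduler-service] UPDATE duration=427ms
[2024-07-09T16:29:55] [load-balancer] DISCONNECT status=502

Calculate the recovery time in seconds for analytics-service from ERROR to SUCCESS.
155

To calculate recovery time:

1. Find ERROR event for analytics-service: 2024-07-09T16:06:00
2. Find next SUCCESS event for analytics-service: 2024-07-09T16:08:35
3. Recovery time: 2024-07-09T16:08:35 - 2024-07-09T16:06:00 = 155 seconds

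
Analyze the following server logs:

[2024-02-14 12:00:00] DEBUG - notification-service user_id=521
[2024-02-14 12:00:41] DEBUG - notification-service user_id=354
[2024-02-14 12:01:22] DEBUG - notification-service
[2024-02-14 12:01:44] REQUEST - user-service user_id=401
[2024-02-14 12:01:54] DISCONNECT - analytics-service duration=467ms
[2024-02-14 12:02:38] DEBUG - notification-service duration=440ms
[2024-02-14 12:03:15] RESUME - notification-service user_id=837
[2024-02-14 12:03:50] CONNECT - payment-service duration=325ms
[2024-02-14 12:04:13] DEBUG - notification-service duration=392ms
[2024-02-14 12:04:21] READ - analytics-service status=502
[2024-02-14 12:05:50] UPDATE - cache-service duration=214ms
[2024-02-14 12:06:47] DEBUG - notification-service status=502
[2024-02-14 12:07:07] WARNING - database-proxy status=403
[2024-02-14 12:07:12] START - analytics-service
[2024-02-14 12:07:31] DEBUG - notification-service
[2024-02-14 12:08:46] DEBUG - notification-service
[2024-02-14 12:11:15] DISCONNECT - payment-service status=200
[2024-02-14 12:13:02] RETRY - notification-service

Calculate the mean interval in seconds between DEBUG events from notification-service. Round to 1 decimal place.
75.1

To calculate average interval:

1. Find all DEBUG events for notification-service in order
2. Calculate time gaps between consecutive events
3. Compute mean of gaps: 526 / 7 = 75.1 seconds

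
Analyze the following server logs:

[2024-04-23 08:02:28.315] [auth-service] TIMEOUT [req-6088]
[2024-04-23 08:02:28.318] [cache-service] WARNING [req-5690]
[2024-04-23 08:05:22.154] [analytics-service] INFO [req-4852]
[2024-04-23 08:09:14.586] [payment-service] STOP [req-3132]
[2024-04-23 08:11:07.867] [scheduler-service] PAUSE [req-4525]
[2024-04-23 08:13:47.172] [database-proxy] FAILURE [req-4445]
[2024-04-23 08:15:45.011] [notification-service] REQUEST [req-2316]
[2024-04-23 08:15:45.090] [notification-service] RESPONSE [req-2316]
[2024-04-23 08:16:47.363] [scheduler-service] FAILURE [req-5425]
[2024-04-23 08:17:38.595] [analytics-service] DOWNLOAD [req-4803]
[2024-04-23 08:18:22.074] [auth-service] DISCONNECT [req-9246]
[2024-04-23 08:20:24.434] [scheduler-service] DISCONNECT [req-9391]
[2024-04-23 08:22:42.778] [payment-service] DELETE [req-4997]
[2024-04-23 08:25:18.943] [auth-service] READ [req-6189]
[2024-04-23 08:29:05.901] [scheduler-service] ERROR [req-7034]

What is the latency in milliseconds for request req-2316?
79

To calculate latency:

1. Find REQUEST with id req-2316: 2024-04-23 08:15:45.011
2. Find RESPONSE with id req-2316: 2024-04-23 08:15:45.090
3. Latency: 2024-04-23 08:15:45.090 - 2024-04-23 08:15:45.011 = 79ms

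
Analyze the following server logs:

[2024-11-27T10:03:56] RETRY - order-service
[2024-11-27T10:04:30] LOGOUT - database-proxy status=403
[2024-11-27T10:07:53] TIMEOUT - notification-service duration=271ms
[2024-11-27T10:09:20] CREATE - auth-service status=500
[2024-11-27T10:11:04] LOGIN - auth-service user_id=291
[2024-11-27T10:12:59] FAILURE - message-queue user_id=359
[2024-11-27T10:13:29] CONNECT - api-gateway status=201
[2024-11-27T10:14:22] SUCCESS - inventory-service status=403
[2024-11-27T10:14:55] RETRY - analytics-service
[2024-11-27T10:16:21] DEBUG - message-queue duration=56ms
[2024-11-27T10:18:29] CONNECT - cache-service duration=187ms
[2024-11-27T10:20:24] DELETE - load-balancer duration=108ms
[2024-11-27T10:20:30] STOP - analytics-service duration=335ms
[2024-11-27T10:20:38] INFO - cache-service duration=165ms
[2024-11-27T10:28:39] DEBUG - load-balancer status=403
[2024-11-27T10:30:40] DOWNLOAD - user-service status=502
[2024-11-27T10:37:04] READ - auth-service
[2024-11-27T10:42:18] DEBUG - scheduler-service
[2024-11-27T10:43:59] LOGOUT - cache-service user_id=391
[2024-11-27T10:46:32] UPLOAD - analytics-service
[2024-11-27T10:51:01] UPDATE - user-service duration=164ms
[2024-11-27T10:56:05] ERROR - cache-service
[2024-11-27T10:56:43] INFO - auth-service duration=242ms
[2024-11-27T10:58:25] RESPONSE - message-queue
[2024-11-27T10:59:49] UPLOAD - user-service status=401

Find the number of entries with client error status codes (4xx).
4

To find matching entries:

1. Pattern to match: client error status codes (4xx)
2. Scan each log entry for the pattern
3. Count matches: 4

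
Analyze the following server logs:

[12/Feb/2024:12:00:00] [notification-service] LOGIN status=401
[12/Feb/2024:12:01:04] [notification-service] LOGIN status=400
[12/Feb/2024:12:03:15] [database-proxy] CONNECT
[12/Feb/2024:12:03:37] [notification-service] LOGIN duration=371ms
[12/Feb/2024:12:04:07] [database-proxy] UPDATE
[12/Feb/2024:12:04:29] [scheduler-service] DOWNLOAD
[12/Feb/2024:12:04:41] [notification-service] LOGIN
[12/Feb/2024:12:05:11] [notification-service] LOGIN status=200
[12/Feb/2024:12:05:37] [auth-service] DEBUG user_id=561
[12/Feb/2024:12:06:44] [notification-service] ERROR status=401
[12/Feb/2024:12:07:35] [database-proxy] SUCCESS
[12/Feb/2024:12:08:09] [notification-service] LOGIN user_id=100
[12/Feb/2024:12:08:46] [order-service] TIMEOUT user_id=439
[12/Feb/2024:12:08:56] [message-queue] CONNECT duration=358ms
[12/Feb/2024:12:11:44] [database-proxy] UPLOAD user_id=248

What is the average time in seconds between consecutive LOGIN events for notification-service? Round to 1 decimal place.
97.8

To calculate average interval:

1. Find all LOGIN events for notification-service in order
2. Calculate time gaps between consecutive events
3. Compute mean of gaps: 489 / 5 = 97.8 seconds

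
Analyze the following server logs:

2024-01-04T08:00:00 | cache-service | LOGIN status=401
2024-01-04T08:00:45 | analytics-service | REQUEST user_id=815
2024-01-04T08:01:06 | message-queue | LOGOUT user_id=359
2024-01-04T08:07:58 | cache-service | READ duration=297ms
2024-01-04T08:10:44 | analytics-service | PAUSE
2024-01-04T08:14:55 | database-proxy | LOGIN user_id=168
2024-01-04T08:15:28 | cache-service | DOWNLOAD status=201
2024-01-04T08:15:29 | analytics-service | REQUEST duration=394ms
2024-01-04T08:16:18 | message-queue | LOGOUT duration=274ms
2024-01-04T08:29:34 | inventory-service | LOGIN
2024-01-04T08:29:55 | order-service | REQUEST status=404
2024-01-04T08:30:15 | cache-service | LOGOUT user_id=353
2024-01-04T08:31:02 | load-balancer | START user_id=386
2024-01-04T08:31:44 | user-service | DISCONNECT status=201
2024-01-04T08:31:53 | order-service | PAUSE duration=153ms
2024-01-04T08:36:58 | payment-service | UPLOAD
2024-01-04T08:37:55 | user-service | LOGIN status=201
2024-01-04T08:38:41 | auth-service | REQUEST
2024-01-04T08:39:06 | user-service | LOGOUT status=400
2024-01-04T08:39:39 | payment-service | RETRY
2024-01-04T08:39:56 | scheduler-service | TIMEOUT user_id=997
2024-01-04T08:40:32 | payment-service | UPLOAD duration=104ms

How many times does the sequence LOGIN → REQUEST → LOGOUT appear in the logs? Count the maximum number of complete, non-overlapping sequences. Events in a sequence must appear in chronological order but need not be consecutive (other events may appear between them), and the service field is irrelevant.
4

To count sequences:

1. Look for pattern: LOGIN → REQUEST → LOGOUT
2. Greedily scan the log in chronological order, matching each sequence element in turn (ignoring service)
3. Each time the full pattern completes, increment the count and restart matching from the next event
4. Complete non-overlapping sequences found: 4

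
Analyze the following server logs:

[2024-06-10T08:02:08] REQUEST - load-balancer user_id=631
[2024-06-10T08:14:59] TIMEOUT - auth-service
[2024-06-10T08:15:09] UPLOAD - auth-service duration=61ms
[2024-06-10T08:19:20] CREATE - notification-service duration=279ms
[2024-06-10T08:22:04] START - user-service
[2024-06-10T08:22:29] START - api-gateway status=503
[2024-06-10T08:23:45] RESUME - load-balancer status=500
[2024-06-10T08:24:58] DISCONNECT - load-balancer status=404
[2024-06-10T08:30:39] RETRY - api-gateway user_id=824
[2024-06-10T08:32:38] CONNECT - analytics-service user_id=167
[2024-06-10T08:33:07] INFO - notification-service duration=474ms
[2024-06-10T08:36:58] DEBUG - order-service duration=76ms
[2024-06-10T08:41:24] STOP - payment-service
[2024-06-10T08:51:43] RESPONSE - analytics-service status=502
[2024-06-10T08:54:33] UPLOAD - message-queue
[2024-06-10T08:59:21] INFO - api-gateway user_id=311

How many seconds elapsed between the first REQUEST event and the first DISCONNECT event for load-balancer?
1370

To find the time between events:

1. Locate the first REQUEST event for load-balancer: 2024-06-10T08:02:08
2. Locate the first DISCONNECT event for load-balancer: 2024-06-10T08:24:58
3. Calculate the difference: 2024-06-10T08:24:58 - 2024-06-10T08:02:08 = 1370 seconds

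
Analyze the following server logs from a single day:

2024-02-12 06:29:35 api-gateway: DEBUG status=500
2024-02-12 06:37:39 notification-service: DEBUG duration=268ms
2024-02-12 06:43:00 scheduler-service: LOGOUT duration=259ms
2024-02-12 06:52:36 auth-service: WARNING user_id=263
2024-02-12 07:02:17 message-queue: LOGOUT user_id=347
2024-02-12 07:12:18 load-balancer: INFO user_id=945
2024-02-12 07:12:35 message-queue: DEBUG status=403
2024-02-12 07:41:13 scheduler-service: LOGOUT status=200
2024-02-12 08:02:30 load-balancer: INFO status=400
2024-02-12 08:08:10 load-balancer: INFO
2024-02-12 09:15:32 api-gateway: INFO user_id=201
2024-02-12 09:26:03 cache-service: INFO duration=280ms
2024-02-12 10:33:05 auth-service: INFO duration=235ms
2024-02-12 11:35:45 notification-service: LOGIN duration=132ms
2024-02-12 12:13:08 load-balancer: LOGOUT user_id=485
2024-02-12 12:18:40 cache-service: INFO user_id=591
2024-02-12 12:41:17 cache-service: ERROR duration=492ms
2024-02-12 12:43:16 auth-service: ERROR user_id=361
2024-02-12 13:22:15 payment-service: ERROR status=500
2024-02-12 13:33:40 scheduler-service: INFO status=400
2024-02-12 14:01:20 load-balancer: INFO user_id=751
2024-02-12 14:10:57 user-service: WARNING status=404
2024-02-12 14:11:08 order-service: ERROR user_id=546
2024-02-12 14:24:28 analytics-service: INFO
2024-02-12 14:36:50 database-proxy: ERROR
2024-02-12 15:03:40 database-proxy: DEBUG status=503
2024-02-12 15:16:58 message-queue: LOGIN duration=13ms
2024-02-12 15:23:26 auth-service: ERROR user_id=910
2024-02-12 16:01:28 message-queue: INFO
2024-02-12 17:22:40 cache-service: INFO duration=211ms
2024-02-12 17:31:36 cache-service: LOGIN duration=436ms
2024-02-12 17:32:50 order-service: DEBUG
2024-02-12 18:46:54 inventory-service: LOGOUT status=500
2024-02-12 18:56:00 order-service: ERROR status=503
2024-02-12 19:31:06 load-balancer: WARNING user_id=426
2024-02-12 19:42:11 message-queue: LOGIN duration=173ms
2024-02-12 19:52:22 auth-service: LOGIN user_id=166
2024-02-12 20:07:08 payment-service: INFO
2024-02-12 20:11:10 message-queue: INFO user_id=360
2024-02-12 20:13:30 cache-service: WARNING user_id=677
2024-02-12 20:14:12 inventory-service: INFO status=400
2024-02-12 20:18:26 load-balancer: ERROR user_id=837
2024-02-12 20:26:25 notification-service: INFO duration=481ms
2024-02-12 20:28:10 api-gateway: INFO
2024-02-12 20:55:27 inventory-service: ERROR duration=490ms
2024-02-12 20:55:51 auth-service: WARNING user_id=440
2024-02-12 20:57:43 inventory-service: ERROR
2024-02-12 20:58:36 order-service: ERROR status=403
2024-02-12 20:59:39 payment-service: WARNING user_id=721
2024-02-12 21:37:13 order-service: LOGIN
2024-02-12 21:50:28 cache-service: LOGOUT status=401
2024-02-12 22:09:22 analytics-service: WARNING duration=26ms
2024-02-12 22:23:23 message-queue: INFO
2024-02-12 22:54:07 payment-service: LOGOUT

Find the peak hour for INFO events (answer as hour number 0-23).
20

To find the peak hour:

1. Group all INFO events by hour
2. Count events in each hour
3. Find hour with maximum count
4. Peak hour: 20 (with 5 events)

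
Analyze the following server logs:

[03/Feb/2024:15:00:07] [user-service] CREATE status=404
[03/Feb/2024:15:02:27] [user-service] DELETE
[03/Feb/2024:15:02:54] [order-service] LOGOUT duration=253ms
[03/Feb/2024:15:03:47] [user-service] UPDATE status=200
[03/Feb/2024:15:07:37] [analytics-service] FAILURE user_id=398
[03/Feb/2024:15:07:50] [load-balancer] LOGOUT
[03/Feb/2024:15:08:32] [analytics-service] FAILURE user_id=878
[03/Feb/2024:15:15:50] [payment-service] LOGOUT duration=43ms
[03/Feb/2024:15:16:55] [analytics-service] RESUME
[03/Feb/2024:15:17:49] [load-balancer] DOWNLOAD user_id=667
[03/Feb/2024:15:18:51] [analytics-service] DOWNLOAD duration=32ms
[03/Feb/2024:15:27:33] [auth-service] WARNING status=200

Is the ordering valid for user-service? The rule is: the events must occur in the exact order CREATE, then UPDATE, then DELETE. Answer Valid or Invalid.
Invalid

To validate ordering:

1. Required order: CREATE → UPDATE → DELETE
2. Rule: the events must occur in the exact order CREATE, then UPDATE, then DELETE
3. Check actual order of events for user-service
4. Result: Invalid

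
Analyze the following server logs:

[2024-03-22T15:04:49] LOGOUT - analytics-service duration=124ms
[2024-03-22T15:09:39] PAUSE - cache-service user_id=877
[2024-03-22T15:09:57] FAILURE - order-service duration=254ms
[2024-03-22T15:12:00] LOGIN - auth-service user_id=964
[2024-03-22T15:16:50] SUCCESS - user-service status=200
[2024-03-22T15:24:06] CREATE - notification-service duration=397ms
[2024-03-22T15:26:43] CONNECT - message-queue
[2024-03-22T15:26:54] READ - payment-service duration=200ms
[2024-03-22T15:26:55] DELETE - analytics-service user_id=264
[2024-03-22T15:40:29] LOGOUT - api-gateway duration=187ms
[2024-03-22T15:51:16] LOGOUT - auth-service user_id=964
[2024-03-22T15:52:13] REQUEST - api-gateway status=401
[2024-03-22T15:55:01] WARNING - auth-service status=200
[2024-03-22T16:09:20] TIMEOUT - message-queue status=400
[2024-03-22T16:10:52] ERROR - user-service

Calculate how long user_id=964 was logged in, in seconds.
2356

To calculate session duration:

1. Find LOGIN event for user_id=964: 2024-03-22T15:12:00
2. Find LOGOUT event for user_id=964: 2024-03-22T15:51:16
3. Session duration: 2024-03-22T15:51:16 - 2024-03-22T15:12:00 = 2356 seconds (39 minutes)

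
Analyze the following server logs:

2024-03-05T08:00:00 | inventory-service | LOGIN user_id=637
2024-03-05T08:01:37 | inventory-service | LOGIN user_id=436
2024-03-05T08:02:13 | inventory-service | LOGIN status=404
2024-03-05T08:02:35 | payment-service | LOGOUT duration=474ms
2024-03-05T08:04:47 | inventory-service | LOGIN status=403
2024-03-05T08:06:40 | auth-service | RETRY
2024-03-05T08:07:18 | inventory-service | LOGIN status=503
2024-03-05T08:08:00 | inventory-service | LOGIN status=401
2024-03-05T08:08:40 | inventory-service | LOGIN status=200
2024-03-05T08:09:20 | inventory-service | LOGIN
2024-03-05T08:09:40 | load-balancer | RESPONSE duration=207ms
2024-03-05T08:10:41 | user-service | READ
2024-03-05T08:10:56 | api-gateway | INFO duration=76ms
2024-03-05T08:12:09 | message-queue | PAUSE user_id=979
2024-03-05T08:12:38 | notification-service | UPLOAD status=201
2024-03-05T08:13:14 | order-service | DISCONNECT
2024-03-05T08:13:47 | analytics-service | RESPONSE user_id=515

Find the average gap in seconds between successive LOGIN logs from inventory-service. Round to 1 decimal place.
80.0

To calculate average interval:

1. Find all LOGIN events for inventory-service in order
2. Calculate time gaps between consecutive events
3. Compute mean of gaps: 560 / 7 = 80.0 seconds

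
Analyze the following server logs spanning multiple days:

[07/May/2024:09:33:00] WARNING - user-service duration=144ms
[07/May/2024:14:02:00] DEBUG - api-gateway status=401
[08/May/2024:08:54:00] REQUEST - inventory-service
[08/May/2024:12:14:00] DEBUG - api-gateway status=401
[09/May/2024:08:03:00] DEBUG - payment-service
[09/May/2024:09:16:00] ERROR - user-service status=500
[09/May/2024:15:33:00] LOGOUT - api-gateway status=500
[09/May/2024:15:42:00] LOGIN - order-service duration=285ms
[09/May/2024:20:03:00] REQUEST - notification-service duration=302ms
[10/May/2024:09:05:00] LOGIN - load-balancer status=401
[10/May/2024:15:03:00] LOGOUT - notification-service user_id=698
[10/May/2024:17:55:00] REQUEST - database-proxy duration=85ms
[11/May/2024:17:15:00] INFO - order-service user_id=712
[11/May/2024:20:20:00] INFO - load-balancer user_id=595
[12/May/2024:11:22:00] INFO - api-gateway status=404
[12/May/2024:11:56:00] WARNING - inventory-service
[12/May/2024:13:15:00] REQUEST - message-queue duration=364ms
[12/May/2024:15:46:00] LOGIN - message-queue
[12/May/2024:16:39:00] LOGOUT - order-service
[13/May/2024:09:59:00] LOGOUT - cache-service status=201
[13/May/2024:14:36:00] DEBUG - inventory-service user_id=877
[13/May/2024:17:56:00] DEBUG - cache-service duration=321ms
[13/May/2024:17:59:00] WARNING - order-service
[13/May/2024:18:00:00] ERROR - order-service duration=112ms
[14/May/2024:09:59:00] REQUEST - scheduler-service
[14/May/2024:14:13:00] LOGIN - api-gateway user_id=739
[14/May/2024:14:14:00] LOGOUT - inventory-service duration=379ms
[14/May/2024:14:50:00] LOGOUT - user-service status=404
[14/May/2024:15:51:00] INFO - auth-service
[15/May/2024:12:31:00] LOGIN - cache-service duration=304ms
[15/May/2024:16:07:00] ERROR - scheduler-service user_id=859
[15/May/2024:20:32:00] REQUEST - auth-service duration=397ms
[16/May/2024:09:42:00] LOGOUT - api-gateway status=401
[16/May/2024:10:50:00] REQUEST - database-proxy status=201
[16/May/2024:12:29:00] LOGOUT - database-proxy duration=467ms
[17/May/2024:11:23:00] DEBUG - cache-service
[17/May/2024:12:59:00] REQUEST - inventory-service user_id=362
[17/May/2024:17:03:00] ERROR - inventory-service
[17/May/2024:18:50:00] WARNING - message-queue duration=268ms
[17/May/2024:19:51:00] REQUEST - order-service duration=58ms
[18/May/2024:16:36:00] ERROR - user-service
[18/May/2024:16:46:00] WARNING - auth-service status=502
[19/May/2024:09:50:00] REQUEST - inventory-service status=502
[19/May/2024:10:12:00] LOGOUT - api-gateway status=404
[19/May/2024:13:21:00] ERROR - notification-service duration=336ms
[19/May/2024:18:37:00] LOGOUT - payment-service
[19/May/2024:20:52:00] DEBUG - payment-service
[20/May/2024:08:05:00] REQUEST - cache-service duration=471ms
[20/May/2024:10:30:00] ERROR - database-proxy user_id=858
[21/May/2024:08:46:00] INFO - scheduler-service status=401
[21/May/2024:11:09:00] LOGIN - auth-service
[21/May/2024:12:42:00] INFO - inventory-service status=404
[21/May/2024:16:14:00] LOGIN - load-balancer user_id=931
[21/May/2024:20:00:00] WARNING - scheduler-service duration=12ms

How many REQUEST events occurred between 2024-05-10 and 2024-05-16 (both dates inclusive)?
5

To filter by date range:

1. Date range: 2024-05-10 through 2024-05-16, both dates inclusive
2. Filter for REQUEST events whose date falls in this range
3. Count matching events: 5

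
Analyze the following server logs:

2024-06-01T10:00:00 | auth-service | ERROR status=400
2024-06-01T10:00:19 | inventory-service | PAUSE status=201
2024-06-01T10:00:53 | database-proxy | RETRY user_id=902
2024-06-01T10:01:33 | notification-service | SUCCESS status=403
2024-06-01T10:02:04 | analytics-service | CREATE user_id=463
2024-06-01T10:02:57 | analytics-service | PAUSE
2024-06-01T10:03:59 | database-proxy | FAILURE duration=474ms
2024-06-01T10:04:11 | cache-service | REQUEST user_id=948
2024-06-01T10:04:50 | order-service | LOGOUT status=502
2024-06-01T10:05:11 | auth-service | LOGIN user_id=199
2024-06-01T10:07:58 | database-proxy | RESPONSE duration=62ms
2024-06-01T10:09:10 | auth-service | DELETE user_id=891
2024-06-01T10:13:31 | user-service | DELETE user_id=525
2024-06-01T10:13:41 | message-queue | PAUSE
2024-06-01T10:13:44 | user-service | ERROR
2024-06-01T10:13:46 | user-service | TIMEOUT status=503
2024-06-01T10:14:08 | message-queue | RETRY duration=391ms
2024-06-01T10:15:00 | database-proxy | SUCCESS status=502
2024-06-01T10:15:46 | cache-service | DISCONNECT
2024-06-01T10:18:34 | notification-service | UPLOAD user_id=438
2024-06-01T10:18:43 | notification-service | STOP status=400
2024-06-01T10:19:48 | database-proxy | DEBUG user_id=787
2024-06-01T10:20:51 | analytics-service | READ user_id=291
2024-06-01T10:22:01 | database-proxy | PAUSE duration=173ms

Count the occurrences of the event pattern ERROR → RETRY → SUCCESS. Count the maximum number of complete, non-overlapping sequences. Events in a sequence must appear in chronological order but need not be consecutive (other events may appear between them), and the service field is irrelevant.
2

To count sequences:

1. Look for pattern: ERROR → RETRY → SUCCESS
2. Greedily scan the log in chronological order, matching each sequence element in turn (ignoring service)
3. Each time the full pattern completes, increment the count and restart matching from the next event
4. Complete non-overlapping sequences found: 2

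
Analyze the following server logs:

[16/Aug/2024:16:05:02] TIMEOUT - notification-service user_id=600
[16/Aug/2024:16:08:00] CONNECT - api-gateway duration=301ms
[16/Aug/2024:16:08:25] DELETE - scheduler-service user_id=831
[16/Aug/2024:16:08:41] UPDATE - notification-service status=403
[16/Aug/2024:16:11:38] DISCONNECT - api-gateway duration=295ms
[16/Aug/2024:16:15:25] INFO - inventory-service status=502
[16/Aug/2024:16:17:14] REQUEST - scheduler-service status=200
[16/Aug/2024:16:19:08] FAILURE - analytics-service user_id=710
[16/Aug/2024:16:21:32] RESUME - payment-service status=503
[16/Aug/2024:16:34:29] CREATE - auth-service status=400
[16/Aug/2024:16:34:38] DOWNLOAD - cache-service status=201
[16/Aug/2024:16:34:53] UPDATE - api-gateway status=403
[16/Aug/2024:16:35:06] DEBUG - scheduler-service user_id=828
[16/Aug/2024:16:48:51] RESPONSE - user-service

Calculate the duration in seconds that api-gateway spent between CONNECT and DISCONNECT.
218

To calculate state duration:

1. Find CONNECT event for api-gateway: 16/Aug/2024:16:08:00
2. Find DISCONNECT event for api-gateway: 16/Aug/2024:16:11:38
3. Calculate duration: 16/Aug/2024:16:11:38 - 16/Aug/2024:16:08:00 = 218 seconds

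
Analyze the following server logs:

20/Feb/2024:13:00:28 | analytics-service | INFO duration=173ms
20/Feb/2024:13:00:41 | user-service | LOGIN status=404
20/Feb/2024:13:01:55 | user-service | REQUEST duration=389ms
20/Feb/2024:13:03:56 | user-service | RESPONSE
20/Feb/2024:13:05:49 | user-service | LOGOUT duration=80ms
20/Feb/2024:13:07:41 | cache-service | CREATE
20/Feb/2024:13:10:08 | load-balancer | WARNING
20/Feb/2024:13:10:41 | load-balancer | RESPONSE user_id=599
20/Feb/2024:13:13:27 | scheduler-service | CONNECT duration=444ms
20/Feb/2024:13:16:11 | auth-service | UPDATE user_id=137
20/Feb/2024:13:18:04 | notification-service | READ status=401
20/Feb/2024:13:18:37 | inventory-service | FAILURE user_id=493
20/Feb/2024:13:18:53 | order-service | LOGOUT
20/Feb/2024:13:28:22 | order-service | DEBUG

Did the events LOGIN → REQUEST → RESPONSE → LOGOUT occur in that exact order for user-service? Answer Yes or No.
Yes

To verify sequence order:

1. Find all events in sequence LOGIN → REQUEST → RESPONSE → LOGOUT for user-service
2. Extract their timestamps
3. Check if timestamps are in ascending order
4. Result: Yes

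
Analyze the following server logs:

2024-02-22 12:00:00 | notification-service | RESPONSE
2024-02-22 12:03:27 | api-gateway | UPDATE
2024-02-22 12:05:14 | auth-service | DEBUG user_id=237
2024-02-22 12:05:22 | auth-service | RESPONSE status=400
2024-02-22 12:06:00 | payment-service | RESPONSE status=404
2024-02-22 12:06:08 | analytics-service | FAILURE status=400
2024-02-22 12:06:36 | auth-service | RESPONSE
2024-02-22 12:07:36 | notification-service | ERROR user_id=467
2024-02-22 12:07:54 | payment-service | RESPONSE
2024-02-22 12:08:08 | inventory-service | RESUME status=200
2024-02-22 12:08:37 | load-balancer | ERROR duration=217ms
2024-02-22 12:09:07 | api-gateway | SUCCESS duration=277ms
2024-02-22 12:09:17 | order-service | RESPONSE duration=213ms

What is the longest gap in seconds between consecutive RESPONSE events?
322

To find the longest gap:

1. Extract all RESPONSE events in chronological order
2. Calculate time differences between consecutive events
3. Find the maximum difference
4. Longest gap: 322 seconds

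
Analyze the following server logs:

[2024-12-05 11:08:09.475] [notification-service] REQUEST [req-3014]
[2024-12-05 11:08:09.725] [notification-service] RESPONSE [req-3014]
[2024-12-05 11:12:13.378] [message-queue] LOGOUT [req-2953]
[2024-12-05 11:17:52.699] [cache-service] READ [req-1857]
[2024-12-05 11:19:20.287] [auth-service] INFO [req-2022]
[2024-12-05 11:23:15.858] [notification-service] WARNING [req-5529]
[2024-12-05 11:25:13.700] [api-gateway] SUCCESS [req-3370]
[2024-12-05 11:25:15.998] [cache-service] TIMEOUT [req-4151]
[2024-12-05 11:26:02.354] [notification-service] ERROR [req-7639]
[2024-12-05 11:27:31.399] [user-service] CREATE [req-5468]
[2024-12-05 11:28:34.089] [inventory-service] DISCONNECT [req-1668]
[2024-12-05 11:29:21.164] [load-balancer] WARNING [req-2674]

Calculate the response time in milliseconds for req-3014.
250

To calculate latency:

1. Find REQUEST with id req-3014: 2024-12-05 11:08:09.475
2. Find RESPONSE with id req-3014: 2024-12-05 11:08:09.725
3. Latency: 2024-12-05 11:08:09.725 - 2024-12-05 11:08:09.475 = 250ms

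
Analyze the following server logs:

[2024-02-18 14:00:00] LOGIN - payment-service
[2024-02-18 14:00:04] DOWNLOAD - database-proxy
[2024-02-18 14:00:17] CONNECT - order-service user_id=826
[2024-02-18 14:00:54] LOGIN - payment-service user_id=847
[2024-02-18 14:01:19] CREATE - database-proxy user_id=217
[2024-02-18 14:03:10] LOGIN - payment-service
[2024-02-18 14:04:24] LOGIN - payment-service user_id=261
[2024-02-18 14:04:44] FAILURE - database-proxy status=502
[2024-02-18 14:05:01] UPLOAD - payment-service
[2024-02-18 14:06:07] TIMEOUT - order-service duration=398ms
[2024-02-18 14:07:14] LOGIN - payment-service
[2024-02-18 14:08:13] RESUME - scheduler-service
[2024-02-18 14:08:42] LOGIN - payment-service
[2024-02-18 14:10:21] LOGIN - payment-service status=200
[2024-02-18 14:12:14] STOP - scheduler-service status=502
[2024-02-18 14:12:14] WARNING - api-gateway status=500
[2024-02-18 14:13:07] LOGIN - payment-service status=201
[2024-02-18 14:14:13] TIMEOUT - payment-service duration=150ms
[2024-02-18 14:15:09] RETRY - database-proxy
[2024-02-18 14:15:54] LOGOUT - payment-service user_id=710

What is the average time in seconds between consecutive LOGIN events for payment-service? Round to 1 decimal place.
112.4

To calculate average interval:

1. Find all LOGIN events for payment-service in order
2. Calculate time gaps between consecutive events
3. Compute mean of gaps: 787 / 7 = 112.4 seconds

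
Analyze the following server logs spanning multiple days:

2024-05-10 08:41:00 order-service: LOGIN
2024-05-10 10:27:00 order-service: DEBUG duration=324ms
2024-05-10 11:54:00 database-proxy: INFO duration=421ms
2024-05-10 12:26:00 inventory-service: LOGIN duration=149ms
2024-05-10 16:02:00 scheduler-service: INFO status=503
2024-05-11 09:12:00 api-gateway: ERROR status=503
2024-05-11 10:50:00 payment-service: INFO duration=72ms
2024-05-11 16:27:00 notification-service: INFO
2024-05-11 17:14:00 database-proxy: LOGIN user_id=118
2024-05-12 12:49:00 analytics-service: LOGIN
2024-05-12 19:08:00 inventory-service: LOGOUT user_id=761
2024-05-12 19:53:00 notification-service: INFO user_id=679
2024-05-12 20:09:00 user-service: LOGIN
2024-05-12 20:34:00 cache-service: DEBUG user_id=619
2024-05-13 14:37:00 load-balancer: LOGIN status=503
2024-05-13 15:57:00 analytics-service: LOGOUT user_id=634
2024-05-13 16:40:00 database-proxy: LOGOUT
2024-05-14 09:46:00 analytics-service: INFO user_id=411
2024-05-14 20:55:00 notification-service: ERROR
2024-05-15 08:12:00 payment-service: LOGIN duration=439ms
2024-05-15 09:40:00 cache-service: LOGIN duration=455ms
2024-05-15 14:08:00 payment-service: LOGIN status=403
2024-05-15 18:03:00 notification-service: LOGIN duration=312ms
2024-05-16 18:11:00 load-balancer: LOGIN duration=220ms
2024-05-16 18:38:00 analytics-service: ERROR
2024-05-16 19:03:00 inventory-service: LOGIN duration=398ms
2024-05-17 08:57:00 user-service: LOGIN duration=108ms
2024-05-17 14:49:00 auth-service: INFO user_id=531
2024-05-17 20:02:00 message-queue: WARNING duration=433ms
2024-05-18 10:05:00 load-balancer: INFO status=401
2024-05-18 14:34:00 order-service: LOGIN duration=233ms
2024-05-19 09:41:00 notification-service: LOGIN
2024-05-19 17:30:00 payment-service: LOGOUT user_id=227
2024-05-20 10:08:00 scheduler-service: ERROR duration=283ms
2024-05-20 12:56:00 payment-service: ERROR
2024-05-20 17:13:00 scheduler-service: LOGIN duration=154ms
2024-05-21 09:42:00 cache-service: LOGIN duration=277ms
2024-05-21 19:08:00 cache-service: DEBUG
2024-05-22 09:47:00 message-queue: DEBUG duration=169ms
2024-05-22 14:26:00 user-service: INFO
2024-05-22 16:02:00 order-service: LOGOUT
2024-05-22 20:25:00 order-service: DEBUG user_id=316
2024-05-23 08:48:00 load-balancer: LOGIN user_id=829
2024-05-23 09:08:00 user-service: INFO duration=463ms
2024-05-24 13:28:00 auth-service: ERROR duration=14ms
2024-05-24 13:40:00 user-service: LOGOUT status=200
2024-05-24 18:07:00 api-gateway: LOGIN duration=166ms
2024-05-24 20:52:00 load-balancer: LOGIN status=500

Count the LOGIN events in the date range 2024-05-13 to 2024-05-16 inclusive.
7

To filter by date range:

1. Date range: 2024-05-13 through 2024-05-16, both dates inclusive
2. Filter for LOGIN events whose date falls in this range
3. Count matching events: 7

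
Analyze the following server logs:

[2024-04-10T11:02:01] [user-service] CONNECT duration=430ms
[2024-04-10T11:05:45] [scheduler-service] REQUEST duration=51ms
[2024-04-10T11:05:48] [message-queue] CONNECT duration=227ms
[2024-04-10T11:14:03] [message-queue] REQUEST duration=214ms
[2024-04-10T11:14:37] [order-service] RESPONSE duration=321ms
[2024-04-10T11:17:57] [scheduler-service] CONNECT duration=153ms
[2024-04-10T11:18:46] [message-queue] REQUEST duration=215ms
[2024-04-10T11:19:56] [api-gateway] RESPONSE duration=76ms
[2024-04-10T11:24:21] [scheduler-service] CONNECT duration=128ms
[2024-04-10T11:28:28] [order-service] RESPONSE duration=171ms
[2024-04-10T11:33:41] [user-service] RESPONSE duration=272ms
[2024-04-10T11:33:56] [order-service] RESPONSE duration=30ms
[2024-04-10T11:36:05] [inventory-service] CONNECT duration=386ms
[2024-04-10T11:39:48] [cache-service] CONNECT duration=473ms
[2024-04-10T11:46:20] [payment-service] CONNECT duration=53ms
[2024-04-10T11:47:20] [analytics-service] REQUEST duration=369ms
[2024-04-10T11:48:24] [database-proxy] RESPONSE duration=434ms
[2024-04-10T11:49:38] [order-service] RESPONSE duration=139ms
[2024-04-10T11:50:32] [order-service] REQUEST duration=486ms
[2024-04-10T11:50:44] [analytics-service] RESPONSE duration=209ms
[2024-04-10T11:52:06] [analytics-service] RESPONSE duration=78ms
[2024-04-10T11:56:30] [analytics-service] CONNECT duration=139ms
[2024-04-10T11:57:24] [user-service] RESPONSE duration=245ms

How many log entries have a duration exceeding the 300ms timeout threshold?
7

To count timeouts:

1. Threshold: 300ms
2. Extract duration from each log entry
3. Count entries where duration > 300
4. Timeout count: 7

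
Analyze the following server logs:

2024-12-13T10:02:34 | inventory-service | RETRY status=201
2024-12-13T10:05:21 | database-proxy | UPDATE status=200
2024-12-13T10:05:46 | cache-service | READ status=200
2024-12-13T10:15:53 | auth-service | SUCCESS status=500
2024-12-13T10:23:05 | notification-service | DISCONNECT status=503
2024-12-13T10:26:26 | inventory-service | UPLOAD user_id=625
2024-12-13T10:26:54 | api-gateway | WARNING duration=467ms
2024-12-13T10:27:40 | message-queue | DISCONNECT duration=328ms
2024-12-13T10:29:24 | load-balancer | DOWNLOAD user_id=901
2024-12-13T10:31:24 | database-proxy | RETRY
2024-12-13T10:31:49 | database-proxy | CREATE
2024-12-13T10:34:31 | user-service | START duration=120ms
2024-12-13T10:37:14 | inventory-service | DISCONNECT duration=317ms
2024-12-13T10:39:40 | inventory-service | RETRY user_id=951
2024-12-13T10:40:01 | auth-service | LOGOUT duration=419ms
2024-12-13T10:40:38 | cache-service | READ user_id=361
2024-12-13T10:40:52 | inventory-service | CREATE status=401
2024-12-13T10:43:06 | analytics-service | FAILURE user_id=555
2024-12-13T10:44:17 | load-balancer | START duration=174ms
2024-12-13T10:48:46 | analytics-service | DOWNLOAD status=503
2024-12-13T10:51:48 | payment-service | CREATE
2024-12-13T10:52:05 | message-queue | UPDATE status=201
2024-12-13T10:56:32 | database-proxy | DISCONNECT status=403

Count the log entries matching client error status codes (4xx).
2

To find matching entries:

1. Pattern to match: client error status codes (4xx)
2. Scan each log entry for the pattern
3. Count matches: 2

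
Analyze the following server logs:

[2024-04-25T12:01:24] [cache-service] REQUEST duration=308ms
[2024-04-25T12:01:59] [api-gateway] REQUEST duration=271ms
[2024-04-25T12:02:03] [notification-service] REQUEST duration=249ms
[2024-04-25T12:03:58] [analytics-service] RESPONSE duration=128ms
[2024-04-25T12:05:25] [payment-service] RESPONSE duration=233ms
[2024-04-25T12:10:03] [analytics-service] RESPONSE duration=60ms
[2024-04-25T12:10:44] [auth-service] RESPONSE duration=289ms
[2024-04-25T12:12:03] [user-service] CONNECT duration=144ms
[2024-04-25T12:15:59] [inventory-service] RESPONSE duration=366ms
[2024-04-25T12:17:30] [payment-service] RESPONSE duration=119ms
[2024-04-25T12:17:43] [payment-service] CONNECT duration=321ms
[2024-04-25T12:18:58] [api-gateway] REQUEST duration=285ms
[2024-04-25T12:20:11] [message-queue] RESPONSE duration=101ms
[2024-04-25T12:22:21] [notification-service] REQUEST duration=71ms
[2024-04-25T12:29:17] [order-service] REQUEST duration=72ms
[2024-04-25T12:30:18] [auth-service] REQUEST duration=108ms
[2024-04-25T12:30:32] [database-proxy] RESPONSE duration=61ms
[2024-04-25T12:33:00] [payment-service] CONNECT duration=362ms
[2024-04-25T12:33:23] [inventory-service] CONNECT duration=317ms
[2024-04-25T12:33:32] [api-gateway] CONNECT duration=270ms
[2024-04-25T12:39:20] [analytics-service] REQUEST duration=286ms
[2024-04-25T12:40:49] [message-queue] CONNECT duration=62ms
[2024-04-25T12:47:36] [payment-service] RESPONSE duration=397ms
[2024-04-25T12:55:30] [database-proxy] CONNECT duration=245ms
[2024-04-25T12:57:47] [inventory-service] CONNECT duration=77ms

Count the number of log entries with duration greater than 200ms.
14

To count timeouts:

1. Threshold: 200ms
2. Extract duration from each log entry
3. Count entries where duration > 200
4. Timeout count: 14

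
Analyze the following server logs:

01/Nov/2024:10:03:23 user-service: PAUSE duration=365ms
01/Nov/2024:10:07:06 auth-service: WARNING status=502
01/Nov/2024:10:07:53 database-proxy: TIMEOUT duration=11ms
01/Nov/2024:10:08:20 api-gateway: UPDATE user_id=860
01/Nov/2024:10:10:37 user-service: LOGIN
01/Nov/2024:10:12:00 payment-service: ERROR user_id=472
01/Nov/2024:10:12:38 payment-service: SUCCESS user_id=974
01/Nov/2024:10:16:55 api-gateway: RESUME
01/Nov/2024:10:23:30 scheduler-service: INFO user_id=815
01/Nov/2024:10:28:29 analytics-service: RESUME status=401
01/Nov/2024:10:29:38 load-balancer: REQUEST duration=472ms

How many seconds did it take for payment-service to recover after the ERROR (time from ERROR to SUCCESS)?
38

To calculate recovery time:

1. Find ERROR event for payment-service: 01/Nov/2024:10:12:00
2. Find next SUCCESS event for payment-service: 01/Nov/2024:10:12:38
3. Recovery time: 01/Nov/2024:10:12:38 - 01/Nov/2024:10:12:00 = 38 seconds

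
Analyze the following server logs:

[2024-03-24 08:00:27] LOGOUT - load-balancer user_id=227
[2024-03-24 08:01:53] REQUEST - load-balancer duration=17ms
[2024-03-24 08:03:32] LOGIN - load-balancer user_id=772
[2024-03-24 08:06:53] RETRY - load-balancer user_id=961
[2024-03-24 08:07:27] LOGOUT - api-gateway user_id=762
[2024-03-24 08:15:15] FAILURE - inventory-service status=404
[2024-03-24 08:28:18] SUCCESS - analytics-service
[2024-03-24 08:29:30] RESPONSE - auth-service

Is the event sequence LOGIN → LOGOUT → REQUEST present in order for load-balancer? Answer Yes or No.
No

To verify sequence order:

1. Find all events in sequence LOGIN → LOGOUT → REQUEST for load-balancer
2. Extract their timestamps
3. Check if timestamps are in ascending order
4. Result: No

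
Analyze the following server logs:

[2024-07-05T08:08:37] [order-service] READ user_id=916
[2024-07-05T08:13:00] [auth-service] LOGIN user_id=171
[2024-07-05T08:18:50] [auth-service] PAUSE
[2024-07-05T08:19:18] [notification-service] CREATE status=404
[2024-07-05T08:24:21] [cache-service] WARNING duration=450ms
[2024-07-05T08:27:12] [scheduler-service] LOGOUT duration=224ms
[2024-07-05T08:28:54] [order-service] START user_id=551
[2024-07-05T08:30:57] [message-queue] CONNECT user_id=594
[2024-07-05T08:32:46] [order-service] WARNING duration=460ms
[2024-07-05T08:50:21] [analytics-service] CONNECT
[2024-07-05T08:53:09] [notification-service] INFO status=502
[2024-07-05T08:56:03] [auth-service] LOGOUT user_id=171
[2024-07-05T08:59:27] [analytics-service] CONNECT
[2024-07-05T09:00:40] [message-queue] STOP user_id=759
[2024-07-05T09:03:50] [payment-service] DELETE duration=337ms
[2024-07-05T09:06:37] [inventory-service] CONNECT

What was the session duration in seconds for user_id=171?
2583

To calculate session duration:

1. Find LOGIN event for user_id=171: 2024-07-05T08:13:00
2. Find LOGOUT event for user_id=171: 2024-07-05T08:56:03
3. Session duration: 2024-07-05T08:56:03 - 2024-07-05T08:13:00 = 2583 seconds (43 minutes)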